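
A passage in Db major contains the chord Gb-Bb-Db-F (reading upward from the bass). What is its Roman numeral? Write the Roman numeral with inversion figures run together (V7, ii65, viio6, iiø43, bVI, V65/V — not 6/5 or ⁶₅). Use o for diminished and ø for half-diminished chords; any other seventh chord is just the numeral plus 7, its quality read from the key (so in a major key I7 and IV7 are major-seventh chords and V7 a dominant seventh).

IV7

Stacked in thirds the chord is Gb-Bb-Db-F: a major seventh chord on Gb.
Gb is scale degree 4 in Db major, and a major seventh chord on that degree is written IV7.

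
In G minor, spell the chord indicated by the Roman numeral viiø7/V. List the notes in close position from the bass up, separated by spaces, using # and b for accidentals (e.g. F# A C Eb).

The slash marks an applied leading-tone chord: viio of V. In G minor, V is D, so the leading tone to it is C#, a half step below.
Building a half-diminished seventh chord on C# gives C#-E-G-B.

C# E G B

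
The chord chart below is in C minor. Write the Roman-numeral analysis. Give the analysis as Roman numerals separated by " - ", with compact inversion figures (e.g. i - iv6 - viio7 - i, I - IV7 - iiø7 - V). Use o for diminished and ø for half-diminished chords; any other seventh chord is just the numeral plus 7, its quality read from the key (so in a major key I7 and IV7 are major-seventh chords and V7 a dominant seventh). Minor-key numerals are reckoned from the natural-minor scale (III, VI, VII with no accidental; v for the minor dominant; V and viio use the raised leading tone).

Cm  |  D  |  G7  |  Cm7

i - V/V - V7 - i7

Cm: minor triad on C = scale degree 1 → i.
D: chromatic; D is V of V, so V/V.
G7 has root G, degree 5 in C minor, so V7.
Cm7: minor seventh chord on C = scale degree 1 → i7.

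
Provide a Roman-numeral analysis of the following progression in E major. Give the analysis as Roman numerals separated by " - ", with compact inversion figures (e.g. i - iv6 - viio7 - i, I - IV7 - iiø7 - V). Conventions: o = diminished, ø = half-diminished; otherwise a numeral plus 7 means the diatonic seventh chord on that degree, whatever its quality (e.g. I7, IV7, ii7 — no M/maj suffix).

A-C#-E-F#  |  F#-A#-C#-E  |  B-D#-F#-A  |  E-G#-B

ii65 - V7/V - V7 - I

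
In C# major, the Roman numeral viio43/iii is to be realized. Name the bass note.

The applied chord viio43/iii is rooted on D##: D##-F##-A#-C#.
The figure 43 means second inversion — the fifth is in the bass.

A#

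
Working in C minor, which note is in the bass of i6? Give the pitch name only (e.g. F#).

Eb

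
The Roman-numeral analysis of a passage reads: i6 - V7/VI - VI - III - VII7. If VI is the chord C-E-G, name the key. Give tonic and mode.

E minor

The chord C is a major triad rooted on C; its label is VI.
Counting down 5 scale steps from C places the tonic on E; a major triad on degree 6 is diatonic only in minor.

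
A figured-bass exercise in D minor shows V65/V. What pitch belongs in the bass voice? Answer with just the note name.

G#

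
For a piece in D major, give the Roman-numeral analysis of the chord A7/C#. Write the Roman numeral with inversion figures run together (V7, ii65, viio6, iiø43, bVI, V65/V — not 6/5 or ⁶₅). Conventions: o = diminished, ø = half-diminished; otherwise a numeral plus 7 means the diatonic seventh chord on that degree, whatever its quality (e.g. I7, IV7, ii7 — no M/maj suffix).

V65

Stacked in thirds the chord is A-C#-E-G: a dominant seventh chord on A.
A is scale degree 5 in D major, and a dominant seventh chord on that degree is written V7.
With C# in the bass the chord is in first inversion, so the figured bass is 65.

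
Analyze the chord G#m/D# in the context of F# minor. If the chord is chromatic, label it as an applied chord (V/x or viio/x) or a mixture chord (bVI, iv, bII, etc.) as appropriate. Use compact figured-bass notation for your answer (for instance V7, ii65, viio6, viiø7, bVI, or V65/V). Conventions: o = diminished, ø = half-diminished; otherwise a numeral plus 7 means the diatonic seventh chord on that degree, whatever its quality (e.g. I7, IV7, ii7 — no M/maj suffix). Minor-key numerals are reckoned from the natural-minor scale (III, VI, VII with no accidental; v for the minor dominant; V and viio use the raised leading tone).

ii64

The pitches G#-B-D# form a minor triad rooted on G#.
G# is the second degree of F# minor. This is the minor supertonic, borrowed from the parallel major (the Dorian ii).
With D# in the bass the chord is in second inversion, so the figured bass is 64.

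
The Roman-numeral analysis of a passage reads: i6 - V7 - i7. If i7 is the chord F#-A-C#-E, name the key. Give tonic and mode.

F# minor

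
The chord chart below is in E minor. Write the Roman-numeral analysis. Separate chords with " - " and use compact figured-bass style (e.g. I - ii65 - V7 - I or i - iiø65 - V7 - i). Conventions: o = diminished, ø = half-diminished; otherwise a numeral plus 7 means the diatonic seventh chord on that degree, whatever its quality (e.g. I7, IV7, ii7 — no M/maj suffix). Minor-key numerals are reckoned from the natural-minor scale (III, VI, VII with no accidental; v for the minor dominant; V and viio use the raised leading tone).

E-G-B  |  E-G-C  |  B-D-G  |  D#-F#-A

E-G-B: root E is the tonic; minor triad there is i.
E-G-C has root C, degree 6 in E minor, so VI6.
B-D-G: root G is the mediant; major triad there is III6.
D#-F#-A: diminished triad on D# = scale degree 7 → viio.

i - VI6 - III6 - viio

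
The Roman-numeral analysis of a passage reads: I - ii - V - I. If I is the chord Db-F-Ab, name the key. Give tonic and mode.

Db major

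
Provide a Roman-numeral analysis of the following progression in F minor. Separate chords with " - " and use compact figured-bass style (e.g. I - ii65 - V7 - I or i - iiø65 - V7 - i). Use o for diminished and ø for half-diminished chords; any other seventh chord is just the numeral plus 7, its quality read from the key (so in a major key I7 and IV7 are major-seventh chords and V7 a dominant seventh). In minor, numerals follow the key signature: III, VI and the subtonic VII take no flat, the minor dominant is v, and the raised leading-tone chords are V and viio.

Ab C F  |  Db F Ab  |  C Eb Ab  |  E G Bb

i6 - VI - III6 - viio

Ab-C-F: root F is the tonic; minor triad there is i6.
Db-F-Ab has root Db, degree 6 in F minor, so VI.
C-Eb-Ab: root Ab is the mediant; major triad there is III6.
E-G-Bb: root E is the leading tone; diminished triad there is viio.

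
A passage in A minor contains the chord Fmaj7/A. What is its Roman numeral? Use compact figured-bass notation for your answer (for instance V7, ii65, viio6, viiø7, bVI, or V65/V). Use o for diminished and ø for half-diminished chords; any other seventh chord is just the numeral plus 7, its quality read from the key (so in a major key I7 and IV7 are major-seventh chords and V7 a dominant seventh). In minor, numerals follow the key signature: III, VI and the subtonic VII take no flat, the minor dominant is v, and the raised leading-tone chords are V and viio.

VI65

The pitches F-A-C-E form a major seventh chord rooted on F.
In A minor, F is the submediant; the diatonic major seventh chord there is VI7.
With A in the bass the chord is in first inversion, so the figured bass is 65.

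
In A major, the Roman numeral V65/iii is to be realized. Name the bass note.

The applied chord V65/iii is rooted on G#: G#-B#-D#-F#.
The figure 65 means first inversion — the third is in the bass.

B#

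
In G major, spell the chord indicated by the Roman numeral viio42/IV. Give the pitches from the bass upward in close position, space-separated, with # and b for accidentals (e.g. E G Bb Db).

The slash marks an applied leading-tone chord: viio of IV. In G major, IV is C, so the leading tone to it is B, a half step below.
Building a fully diminished seventh chord on B gives B-D-F-Ab.
The figured bass 42 indicates third inversion, placing the seventh (Ab) in the bass: Ab-B-D-F.

Ab B D F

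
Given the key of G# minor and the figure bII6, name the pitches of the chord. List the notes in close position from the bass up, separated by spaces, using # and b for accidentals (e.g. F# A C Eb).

bII6 is the Neapolitan sixth — a major triad on the lowered second degree, here in its customary first inversion. In G# minor that root is A.
So the chord is A-C#-E, a major triad.
The figured bass 6 indicates first inversion, placing the third (C#) in the bass: C#-E-A.

C# E A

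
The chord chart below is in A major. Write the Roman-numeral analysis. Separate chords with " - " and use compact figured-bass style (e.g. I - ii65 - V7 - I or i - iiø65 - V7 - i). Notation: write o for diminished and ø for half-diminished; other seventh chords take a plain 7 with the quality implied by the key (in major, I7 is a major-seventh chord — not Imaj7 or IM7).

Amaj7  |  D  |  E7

I7 - IV - V7

Amaj7: major seventh chord on A = scale degree 1 → I7.
D: major triad on D = scale degree 4 → IV.
E7 has root E, degree 5 in A major, so V7.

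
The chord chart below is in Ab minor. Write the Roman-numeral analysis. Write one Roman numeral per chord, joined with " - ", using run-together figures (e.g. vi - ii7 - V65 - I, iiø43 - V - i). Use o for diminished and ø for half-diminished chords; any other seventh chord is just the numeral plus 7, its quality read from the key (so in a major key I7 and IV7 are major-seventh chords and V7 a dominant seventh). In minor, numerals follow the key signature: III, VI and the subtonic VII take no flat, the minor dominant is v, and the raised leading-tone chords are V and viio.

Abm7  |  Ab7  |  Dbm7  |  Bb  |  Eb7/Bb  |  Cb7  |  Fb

Abm7: root Ab is the tonic; minor seventh chord there is i7.
Ab7: a dominant seventh chord on Ab, the applied dominant of iv → V7/iv.
Dbm7: root Db is the subdominant; minor seventh chord there is iv7.
Bb: chromatic; Bb is V of V, so V/V.
Eb7/Bb: dominant seventh chord on Eb = scale degree 5 → V43.
Cb7 is the secondary dominant of VI (dominant seventh chord on Cb): V7/VI.
Fb has root Fb, degree 6 in Ab minor, so VI.

i7 - V7/iv - iv7 - V/V - V43 - V7/VI - VI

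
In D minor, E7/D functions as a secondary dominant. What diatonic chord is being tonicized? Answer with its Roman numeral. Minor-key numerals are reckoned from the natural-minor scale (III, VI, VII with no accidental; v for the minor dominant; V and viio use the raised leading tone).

V

The chord is a dominant seventh chord on E.
A dominant resolves down a perfect fifth: E → A. In D minor, A is scale degree 5, i.e. V.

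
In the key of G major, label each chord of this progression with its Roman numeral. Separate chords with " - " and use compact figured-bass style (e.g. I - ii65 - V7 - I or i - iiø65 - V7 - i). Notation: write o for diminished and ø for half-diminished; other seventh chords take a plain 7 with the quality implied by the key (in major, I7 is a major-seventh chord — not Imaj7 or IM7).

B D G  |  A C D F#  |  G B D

I6 - V43 - I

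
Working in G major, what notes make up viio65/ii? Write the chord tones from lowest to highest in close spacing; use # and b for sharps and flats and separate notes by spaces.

B D F G#

viio65/ii is a secondary leading-tone chord. The target ii is A in G major; the applied chord is rooted a semitone below, on G#.
Building a fully diminished seventh chord on G# gives G#-B-D-F.
With the 65 figure the chord is in first inversion; from the bass B upward in close position it reads B-D-F-G#.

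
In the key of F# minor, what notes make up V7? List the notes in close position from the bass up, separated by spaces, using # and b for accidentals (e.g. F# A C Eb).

In F# minor, the fifth degree is C#. The dominant is major (leading tone raised), so V is a dominant seventh chord.
Stacking thirds from C# gives C#-E#-G#-B.

C# E# G# B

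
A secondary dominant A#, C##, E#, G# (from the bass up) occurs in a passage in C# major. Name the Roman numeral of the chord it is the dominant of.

ii

The chord is a dominant seventh chord on A#.
A dominant resolves down a perfect fifth: A# → D#. In C# major, D# is scale degree 2, i.e. ii.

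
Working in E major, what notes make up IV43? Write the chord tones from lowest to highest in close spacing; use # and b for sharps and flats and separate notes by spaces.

E G# A C#

The numeral's case and figure indicate a major seventh chord. In E major its root, the subdominant, is A.
That chord is spelled A-C#-E-G#.
The figured bass 43 indicates second inversion, placing the fifth (E) in the bass: E-G#-A-C#.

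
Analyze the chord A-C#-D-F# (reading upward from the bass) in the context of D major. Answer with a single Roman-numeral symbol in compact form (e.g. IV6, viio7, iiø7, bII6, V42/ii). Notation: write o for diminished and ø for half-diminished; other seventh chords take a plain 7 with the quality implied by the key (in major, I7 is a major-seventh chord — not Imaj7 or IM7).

I43

Stacked in thirds the chord is D-F#-A-C#: a major seventh chord on D.
D is scale degree 1 in D major, and a major seventh chord on that degree is written I7.
With A in the bass the chord is in second inversion, so the figured bass is 43.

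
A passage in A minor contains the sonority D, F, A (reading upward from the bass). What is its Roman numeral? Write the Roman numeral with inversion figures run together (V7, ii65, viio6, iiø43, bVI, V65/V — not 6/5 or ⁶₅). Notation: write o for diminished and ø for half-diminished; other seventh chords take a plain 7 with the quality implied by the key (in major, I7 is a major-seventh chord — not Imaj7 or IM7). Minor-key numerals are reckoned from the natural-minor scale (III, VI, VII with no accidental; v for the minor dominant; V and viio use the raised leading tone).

iv

The pitches D-F-A form a minor triad rooted on D.
In A minor, D is the subdominant; the diatonic minor triad there is iv.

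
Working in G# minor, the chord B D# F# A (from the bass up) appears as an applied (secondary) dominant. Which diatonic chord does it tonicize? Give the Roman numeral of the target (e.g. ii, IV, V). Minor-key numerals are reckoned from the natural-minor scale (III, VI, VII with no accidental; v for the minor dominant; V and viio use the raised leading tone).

VI

The chord is a dominant seventh chord on B.
A dominant resolves down a perfect fifth: B → E. In G# minor, E is scale degree 6, i.e. VI.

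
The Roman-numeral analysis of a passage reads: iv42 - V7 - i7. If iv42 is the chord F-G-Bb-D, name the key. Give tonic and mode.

iv42 is given as F-G-Bb-D — a minor seventh chord with root G.
If G is scale degree 4 and the mode makes that degree carry a minor seventh chord, the tonic is D and the mode is minor.

D minor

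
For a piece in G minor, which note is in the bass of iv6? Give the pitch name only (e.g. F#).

Eb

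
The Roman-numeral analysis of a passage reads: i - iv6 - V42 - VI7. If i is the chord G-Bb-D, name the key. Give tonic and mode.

G minor

The anchor chord is a minor triad on G, labeled i.
If G is scale degree 1 and the mode makes that degree carry a minor triad, the tonic is G and the mode is minor.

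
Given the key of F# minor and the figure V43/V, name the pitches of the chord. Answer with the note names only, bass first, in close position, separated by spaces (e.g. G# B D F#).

The slash means an applied dominant: we want the dominant of V. In F# minor, V is C# major, and its dominant is built on G#.
Building a dominant seventh chord on G# gives G#-B#-D#-F#.
With the 43 figure the chord is in second inversion; from the bass D# upward in close position it reads D#-F#-G#-B#.

D# F# G# B#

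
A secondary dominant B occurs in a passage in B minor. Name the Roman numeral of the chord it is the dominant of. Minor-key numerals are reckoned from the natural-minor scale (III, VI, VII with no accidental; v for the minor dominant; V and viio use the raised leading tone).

iv

The chord is a major triad on B.
A dominant resolves down a perfect fifth: B → E. In B minor, E is scale degree 4, i.e. iv.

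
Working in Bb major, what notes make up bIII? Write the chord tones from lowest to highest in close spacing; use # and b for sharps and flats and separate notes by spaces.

Scale degree 3 in Bb major is D; lowering it a half step gives Db. bIII is a major triad on the lowered third degree, borrowed from the parallel minor.
So the chord is Db-F-Ab, a major triad.

Db F Ab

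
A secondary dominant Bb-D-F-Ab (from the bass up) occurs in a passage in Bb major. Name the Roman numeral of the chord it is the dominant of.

IV

The chord is a dominant seventh chord on Bb.
A dominant resolves down a perfect fifth: Bb → Eb. In Bb major, Eb is scale degree 4, i.e. IV.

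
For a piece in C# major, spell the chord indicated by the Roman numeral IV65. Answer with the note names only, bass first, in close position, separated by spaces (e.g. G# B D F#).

A# C# E# F#

In C# major, the subdominant is F#, and the diatonic chord built there is a major seventh chord.
Stacking thirds from F# gives F#-A#-C#-E#.
The figured bass 65 indicates first inversion, placing the third (A#) in the bass: A#-C#-E#-F#.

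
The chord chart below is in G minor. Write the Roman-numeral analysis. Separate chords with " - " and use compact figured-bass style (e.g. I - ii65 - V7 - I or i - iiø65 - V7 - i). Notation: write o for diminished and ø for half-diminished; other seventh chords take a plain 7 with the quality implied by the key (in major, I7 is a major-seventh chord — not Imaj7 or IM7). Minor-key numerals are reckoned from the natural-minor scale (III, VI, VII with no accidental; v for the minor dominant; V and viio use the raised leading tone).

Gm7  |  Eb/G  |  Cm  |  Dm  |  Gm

Gm7: root G is the tonic; minor seventh chord there is i7.
Eb/G has root Eb, degree 6 in G minor, so VI6.
Cm: root C is the subdominant; minor triad there is iv.
Dm has root D, degree 5 in G minor, so v.
Gm: minor triad on G = scale degree 1 → i.

i7 - VI6 - iv - v - i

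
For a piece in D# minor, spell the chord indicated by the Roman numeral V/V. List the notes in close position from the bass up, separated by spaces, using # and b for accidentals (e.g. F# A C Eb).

E# G## B#

V/V is a secondary dominant — the dominant triad of V. V in D# minor is A#, so the applied chord's root is E#, a perfect fifth above.
Building a major triad on E# gives E#-G##-B#.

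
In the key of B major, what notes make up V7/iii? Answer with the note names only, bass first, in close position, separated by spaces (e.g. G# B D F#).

The slash means an applied dominant: we want the dominant of iii. In B major, iii is D# minor, and its dominant is built on A#.
Building a dominant seventh chord on A# gives A#-C##-E#-G#.

A# C## E# G#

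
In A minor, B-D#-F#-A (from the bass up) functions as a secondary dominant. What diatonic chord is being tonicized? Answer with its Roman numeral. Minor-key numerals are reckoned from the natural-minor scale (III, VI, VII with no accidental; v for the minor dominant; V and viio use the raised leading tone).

V

The chord is a dominant seventh chord on B.
A dominant resolves down a perfect fifth: B → E. In A minor, E is scale degree 5, i.e. V.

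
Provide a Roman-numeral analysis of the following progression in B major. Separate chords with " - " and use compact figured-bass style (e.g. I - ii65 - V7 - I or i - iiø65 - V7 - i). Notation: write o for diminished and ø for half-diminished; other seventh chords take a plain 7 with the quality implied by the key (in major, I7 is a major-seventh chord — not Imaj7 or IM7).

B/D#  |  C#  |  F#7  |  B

I6 - V/V - V7 - I

B/D#: root B is the tonic; major triad there is I6.
C# is the secondary dominant of V (major triad on C#): V/V.
F#7: dominant seventh chord on F# = scale degree 5 → V7.
B: root B is the tonic; major triad there is I.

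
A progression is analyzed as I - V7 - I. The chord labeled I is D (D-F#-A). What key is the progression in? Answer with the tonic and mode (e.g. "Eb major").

I is given as D-F#-A — a major triad with root D.
If D is scale degree 1 and the mode makes that degree carry a major triad, the tonic is D and the mode is major.

D major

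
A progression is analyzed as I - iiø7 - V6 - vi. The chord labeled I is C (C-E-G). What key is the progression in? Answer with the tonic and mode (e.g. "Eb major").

I is given as C-E-G — a major triad with root C.
If C is scale degree 1 and the mode makes that degree carry a major triad, the tonic is C and the mode is major.

C major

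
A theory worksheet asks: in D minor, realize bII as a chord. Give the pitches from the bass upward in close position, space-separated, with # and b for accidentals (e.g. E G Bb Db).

bII is the Neapolitan chord — a major triad on the lowered second degree. In D minor that root is Eb.
So the chord is Eb-G-Bb.

Eb G Bb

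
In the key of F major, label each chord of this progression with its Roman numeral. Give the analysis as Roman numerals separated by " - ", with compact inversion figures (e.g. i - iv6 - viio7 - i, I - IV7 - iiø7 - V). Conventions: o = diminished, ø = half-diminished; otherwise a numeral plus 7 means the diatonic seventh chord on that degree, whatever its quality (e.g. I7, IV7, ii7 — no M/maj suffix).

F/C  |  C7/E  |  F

F/C: major triad on F = scale degree 1 → I64.
C7/E: root C is the dominant; dominant seventh chord there is V65.
F: root F is the tonic; major triad there is I.

I64 - V65 - I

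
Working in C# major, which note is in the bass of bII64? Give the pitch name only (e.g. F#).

A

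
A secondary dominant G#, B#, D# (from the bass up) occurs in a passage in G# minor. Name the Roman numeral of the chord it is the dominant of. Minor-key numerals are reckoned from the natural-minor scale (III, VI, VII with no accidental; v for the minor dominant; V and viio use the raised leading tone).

The chord is a major triad on G#.
A dominant resolves down a perfect fifth: G# → C#. In G# minor, C# is scale degree 4, i.e. iv.

iv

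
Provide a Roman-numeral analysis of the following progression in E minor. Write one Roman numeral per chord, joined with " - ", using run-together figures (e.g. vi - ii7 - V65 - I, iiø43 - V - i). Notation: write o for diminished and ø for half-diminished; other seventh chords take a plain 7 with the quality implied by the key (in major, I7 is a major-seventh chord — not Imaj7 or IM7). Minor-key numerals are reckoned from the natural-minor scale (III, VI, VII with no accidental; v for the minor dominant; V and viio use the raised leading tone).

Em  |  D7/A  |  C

i - VII43 - VI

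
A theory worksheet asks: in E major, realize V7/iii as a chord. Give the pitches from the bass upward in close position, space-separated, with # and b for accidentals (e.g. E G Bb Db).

V7/iii is a secondary dominant — the dominant seventh of iii. iii in E major is G#, so the applied chord's root is D#, a perfect fifth above.
Building a dominant seventh chord on D# gives D#-F##-A#-C#.

D# F## A# C#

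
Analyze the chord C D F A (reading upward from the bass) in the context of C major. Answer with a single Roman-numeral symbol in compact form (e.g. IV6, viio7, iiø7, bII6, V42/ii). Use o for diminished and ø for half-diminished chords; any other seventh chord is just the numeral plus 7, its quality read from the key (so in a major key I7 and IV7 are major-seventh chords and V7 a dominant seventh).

ii42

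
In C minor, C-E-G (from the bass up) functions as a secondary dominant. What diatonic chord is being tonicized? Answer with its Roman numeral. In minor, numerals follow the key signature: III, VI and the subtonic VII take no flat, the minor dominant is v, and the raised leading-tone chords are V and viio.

The chord is a major triad on C.
A dominant resolves down a perfect fifth: C → F. In C minor, F is scale degree 4, i.e. iv.

iv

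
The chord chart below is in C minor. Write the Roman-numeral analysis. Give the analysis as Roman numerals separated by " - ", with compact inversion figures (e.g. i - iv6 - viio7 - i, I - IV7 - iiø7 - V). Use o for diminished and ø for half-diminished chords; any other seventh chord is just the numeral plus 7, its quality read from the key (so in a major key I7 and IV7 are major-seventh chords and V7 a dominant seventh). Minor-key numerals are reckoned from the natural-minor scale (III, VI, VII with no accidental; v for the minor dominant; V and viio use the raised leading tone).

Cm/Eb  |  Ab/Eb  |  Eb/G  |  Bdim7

i6 - VI64 - III6 - viio7

Cm/Eb: root C is the tonic; minor triad there is i6.
Ab/Eb has root Ab, degree 6 in C minor, so VI64.
Eb/G has root Eb, degree 3 in C minor, so III6.
Bdim7: fully diminished seventh chord on B = scale degree 7 → viio7.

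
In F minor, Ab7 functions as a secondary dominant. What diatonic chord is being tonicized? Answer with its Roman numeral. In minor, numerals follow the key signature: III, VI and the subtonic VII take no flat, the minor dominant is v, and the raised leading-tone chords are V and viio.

VI

The chord is a dominant seventh chord on Ab.
A dominant resolves down a perfect fifth: Ab → Db. In F minor, Db is scale degree 6, i.e. VI.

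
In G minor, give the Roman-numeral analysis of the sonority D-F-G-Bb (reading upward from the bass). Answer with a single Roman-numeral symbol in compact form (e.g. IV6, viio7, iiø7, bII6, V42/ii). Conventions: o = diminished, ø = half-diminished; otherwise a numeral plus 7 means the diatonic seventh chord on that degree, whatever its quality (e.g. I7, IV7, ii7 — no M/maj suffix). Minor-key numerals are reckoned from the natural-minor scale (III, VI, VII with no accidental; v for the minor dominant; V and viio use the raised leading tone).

i43

The pitches G-Bb-D-F form a minor seventh chord rooted on G.
In G minor, G is the tonic; the diatonic minor seventh chord there is i7.
With D in the bass the chord is in second inversion, so the figured bass is 43.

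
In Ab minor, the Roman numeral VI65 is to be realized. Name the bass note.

Ab

VI in Ab minor has root Fb; the chord is Fb-Ab-Cb-Eb.
The figure 65 means first inversion — the third is in the bass.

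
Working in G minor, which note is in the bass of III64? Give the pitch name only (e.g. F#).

F

III in G minor has root Bb; the chord is Bb-D-F.
The figure 64 means second inversion — the fifth is in the bass.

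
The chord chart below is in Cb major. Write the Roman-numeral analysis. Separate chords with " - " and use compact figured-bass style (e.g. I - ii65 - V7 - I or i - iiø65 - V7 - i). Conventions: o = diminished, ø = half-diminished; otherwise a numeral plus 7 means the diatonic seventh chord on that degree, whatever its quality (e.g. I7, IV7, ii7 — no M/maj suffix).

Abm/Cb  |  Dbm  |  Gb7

Abm/Cb: minor triad on Ab = scale degree 6 → vi6.
Dbm has root Db, degree 2 in Cb major, so ii.
Gb7: root Gb is the dominant; dominant seventh chord there is V7.

vi6 - ii - V7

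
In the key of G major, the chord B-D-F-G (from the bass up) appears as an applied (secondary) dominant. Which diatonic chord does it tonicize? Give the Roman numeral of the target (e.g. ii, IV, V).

IV

The chord is a dominant seventh chord on G.
A dominant resolves down a perfect fifth: G → C. In G major, C is scale degree 4, i.e. IV.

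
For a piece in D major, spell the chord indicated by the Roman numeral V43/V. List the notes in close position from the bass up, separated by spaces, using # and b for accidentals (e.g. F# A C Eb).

B D E G#

The slash means an applied dominant: we want the dominant of V. In D major, V is A major, and its dominant is built on E.
Building a dominant seventh chord on E gives E-G#-B-D.
The figured bass 43 indicates second inversion, placing the fifth (B) in the bass: B-D-E-G#.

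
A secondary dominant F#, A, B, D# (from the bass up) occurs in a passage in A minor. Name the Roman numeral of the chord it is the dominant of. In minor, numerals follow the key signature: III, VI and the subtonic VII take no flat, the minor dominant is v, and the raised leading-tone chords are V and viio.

The chord is a dominant seventh chord on B.
A dominant resolves down a perfect fifth: B → E. In A minor, E is scale degree 5, i.e. V.

V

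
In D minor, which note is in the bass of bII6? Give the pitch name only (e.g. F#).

bII in D minor has root Eb; the chord is Eb-G-Bb.
The figure 6 means first inversion — the third is in the bass.

G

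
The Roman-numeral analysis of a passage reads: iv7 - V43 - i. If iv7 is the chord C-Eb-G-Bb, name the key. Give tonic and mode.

G minor

iv7 is given as C-Eb-G-Bb — a minor seventh chord with root C.
If C is scale degree 4 and the mode makes that degree carry a minor seventh chord, the tonic is G and the mode is minor.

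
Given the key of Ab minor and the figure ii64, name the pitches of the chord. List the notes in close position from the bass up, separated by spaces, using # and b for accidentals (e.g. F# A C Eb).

F Bb Db

ii64 is the minor supertonic, borrowed from the parallel major (the Dorian ii). In Ab minor that root is Bb.
So the chord is Bb-Db-F, a minor triad.
The figured bass 64 indicates second inversion, placing the fifth (F) in the bass: F-Bb-Db.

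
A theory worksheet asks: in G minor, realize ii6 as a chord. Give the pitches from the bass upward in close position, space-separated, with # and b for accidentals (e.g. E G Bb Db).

C E A

Scale degree 2 in G minor is A; here the chord built on it is altered to a minor triad. ii6 is the minor supertonic, borrowed from the parallel major (the Dorian ii).
So the chord is A-C-E, a minor triad.
The figured bass 6 indicates first inversion, placing the third (C) in the bass: C-E-A.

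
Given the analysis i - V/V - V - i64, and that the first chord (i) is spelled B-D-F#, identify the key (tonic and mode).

B minor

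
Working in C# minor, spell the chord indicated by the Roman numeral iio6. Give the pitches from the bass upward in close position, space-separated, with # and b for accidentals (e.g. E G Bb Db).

The numeral's case and figure indicate a diminished triad. In C# minor its root, the supertonic, is D#.
That chord is spelled D#-F#-A.
With the 6 figure the chord is in first inversion; from the bass F# upward in close position it reads F#-A-D#.

F# A D#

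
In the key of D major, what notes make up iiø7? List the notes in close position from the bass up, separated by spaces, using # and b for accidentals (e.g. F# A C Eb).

Scale degree 2 in D major is E; here the chord built on it is altered to a half-diminished seventh chord. iiø7 is the half-diminished supertonic seventh, borrowed from the parallel minor.
So the chord is E-G-Bb-D, a half-diminished seventh chord.

E G Bb D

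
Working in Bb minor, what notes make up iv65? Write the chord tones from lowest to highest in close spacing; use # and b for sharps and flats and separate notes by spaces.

Gb Bb Db Eb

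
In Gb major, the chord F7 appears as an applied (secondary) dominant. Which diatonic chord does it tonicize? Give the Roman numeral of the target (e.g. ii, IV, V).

iii

The chord is a dominant seventh chord on F.
A dominant resolves down a perfect fifth: F → Bb. In Gb major, Bb is scale degree 3, i.e. iii.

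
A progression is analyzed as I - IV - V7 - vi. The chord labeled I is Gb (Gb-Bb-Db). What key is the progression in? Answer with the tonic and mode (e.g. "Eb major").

Gb major

I is given as Gb-Bb-Db — a major triad with root Gb.
If Gb is scale degree 1 and the mode makes that degree carry a major triad, the tonic is Gb and the mode is major.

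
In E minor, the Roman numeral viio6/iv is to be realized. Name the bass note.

The applied chord viio6/iv is rooted on G#: G#-B-D.
The figure 6 means first inversion — the third is in the bass.

B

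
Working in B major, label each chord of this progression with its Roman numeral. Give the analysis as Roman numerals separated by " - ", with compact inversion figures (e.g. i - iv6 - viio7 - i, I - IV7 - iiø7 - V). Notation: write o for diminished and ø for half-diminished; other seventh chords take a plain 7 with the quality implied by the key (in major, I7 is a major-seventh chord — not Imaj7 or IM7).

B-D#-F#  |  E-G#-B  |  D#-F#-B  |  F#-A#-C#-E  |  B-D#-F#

I - IV - I6 - V7 - I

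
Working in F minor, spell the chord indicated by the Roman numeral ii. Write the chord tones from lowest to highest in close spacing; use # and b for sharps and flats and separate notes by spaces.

G Bb D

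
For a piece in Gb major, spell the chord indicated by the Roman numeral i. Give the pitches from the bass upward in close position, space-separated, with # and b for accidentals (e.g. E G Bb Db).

Gb Bbb Db

i is the minor tonic, borrowed from the parallel minor. In Gb major that root is Gb.
So the chord is Gb-Bbb-Db.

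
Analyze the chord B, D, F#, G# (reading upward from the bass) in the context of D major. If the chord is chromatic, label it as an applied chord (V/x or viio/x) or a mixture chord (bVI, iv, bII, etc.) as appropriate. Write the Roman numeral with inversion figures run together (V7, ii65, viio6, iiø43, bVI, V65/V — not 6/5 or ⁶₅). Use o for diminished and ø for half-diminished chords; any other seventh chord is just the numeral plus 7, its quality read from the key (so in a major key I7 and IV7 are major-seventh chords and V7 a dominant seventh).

The pitches G#-B-D-F# form a half-diminished seventh chord rooted on G#.
G# sits a half step below A (V in D major); a diminished chord there is the applied leading-tone chord of V.
With B in the bass the chord is in first inversion, so the figured bass is 65.

viiø65/V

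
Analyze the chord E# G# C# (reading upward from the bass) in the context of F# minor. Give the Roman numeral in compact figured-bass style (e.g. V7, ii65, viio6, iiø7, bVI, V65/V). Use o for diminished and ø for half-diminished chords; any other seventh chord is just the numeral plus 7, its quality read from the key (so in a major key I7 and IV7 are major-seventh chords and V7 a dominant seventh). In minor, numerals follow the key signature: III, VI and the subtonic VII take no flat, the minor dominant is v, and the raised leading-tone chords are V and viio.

V6

Stacked in thirds the chord is C#-E#-G#: a major triad on C#.
C# is scale degree 5 in F# minor, and a major triad on that degree is written V.
With E# in the bass the chord is in first inversion, so the figured bass is 6.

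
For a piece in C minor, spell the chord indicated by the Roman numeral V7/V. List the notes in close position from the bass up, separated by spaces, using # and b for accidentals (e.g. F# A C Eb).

D F# A C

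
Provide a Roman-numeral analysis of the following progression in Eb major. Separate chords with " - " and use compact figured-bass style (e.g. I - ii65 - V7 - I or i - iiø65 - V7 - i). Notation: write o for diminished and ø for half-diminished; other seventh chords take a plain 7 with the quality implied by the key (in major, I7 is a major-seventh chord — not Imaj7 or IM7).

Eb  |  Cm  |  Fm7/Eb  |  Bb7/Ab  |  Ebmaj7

I - vi - ii42 - V42 - I7

Eb: major triad on Eb = scale degree 1 → I.
Cm has root C, degree 6 in Eb major, so vi.
Fm7/Eb: root F is the supertonic; minor seventh chord there is ii42.
Bb7/Ab: root Bb is the dominant; dominant seventh chord there is V42.
Ebmaj7: major seventh chord on Eb = scale degree 1 → I7.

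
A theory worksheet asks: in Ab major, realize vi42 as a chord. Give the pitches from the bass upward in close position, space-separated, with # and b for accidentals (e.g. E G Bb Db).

Eb F Ab C

In Ab major, the sixth degree is F, and the diatonic chord built there is a minor seventh chord.
Stacking thirds from F gives F-Ab-C-Eb.
With the 42 figure the chord is in third inversion; from the bass Eb upward in close position it reads Eb-F-Ab-C.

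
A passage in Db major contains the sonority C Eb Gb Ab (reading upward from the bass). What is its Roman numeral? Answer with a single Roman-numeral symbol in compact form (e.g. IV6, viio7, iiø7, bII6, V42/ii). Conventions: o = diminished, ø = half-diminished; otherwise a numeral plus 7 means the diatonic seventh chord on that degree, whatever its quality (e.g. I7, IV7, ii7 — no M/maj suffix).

The pitches Ab-C-Eb-Gb form a dominant seventh chord rooted on Ab.
Ab is scale degree 5 in Db major, and a dominant seventh chord on that degree is written V7.
With C in the bass the chord is in first inversion, so the figured bass is 65.

V65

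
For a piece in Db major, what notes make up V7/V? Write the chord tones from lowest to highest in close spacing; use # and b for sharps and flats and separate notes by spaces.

V7/V is a secondary dominant — the dominant seventh of V. V in Db major is Ab, so the applied chord's root is Eb, a perfect fifth above.
Building a dominant seventh chord on Eb gives Eb-G-Bb-Db.

Eb G Bb Db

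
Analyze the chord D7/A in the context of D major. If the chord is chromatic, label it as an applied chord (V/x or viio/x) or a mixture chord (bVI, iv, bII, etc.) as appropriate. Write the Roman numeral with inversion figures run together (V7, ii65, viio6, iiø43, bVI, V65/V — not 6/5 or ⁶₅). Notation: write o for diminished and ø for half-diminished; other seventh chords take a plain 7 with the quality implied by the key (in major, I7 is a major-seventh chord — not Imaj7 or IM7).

The pitches D-F#-A-C form a dominant seventh chord rooted on D.
D is not a diatonic chord root with this quality in D major, but it lies a perfect fifth above G (IV), so the chord functions as an applied dominant of IV.
With A in the bass the chord is in second inversion, so the figured bass is 43.

V43/IV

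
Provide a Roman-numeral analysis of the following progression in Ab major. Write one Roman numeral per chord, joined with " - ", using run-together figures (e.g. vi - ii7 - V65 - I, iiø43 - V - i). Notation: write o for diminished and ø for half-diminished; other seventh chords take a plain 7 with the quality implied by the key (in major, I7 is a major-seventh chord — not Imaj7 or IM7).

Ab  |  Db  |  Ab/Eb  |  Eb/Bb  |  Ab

Ab: root Ab is the tonic; major triad there is I.
Db: root Db is the subdominant; major triad there is IV.
Ab/Eb has root Ab, degree 1 in Ab major, so I64.
Eb/Bb has root Eb, degree 5 in Ab major, so V64.
Ab has root Ab, degree 1 in Ab major, so I.

I - IV - I64 - V64 - I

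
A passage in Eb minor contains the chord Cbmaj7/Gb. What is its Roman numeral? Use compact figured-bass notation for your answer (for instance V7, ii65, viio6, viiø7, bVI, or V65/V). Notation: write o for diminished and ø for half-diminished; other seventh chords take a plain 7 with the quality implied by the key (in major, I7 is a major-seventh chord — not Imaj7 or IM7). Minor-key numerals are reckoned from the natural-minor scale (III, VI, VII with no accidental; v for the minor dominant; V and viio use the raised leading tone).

VI43

Stacked in thirds the chord is Cb-Eb-Gb-Bb: a major seventh chord on Cb.
In Eb minor, Cb is the submediant; the diatonic major seventh chord there is VI7.
With Gb in the bass the chord is in second inversion, so the figured bass is 43.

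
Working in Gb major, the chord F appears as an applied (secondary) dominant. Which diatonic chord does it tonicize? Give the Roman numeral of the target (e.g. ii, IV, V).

The chord is a major triad on F.
A dominant resolves down a perfect fifth: F → Bb. In Gb major, Bb is scale degree 3, i.e. iii.

iii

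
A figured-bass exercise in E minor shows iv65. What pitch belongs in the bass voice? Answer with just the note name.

C

iv in E minor has root A; the chord is A-C-E-G.
The figure 65 means first inversion — the third is in the bass.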